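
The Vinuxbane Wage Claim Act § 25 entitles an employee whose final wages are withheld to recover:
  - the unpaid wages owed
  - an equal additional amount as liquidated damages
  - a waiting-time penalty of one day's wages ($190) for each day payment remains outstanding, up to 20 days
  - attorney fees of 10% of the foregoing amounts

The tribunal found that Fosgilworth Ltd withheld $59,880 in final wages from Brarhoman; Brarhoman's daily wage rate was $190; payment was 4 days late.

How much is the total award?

$132,572

Liquidated damages (equal amount): $59,880
Penalty days: min(4, 20) = 4
Waiting-time penalty: 4 × $190 = $760
Subtotal: $59,880 + $59,880 + $760 = $120,520
Attorney fees: 10% of $120,520 = $12,052
Total award: $120,520 + $12,052 = $132,572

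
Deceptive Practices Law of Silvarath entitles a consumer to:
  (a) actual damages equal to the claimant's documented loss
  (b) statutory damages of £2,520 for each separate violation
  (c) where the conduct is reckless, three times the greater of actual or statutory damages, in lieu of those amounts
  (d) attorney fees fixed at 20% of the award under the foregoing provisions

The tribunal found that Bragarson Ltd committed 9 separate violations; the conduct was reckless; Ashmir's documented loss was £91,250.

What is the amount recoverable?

Statutory damages: 9 × £2,520 = £22,680
Greater of actual damages (£91,250) or statutory damages (£22,680): £91,250
Trebled: 3 × £91,250 = £273,750
Attorney fees: 20% of £273,750 = £54,750
Total recovery: £273,750 + £54,750 = £328,500

£328,500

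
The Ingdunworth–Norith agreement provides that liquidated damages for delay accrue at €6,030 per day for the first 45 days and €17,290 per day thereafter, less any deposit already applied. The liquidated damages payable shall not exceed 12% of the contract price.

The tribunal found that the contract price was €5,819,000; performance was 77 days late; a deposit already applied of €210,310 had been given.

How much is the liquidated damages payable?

Liquidated damages: €614,320

First 45 days: 45 × €6,030 = €271,350
Remaining days: (77 − 45) × €17,290 = €553,280
Accrued per-day damages: €271,350 + €553,280 = €824,630
Less deposit already applied: €824,630 − €210,310 = €614,320
Cap: 12% of €5,819,000 = €698,280
Cap at €698,280: €614,320 is within the cap, no reduction.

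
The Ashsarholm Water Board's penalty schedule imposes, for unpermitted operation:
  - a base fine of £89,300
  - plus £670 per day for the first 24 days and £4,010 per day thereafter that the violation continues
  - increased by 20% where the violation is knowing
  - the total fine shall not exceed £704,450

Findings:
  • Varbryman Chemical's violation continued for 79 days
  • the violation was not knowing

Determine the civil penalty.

First 24 days: 24 × £670 = £16,080
Remaining days: (79 − 24) × £4,010 = £220,550
Per-day component: £16,080 + £220,550 = £236,630
Base plus per-day: £89,300 + £236,630 = £325,930
The violation was not knowing: no 20% increase.
Cap at £704,450: £325,930 is within the cap, no reduction.

£325,930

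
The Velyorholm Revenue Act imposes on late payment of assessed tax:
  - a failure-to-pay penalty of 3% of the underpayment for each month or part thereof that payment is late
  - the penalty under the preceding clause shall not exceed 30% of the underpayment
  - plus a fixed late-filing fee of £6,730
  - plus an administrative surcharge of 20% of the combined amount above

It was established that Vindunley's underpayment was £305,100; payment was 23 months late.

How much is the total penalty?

£117,912

Accrued rate: 3% × 23 = 69%, capped at 30% → 30%
Failure-to-pay penalty: 30% of £305,100 = £91,530
Penalty before surcharge: £91,530 + £6,730 = £98,260
Administrative surcharge: 20% of £98,260 = £19,652
Total penalty: £98,260 + £19,652 = £117,912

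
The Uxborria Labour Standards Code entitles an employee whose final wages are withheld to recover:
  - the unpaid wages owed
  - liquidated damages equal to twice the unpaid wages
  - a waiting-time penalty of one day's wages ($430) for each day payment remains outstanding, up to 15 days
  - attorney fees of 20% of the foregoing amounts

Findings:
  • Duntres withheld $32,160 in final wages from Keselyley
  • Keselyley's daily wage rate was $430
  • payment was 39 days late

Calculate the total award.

$123,516

Doubled: 2 × $32,160 = $64,320
Penalty days: min(39, 15) = 15
Waiting-time penalty: 15 × $430 = $6,450
Subtotal: $32,160 + $64,320 + $6,450 = $102,930
Attorney fees: 20% of $102,930 = $20,586
Total award: $102,930 + $20,586 = $123,516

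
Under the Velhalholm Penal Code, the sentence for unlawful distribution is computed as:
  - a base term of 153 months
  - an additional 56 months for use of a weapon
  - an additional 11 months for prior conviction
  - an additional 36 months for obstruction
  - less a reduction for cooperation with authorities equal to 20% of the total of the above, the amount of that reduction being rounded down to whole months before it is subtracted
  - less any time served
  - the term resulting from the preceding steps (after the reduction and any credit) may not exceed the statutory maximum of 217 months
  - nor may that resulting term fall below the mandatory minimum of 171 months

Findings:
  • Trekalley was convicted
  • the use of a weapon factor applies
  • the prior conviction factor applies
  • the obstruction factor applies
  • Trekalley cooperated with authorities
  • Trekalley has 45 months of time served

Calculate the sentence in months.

Use of a weapon enhancement: +56 months
Prior conviction enhancement: +11 months
Obstruction enhancement: +36 months
Adjusted term: 153 months + 56 months + 11 months + 36 months = 256 months
Cooperation with authorities reduction: 20% of 256 months = 51 months (rounded down)
After reduction: 256 − 51 = 205 months
Less time served: 205 months − 45 months = 160 months
Cap at 217 months: 160 months is within the cap, no reduction.
Minimum 171 months: 160 months is below the minimum → 171 months

171 months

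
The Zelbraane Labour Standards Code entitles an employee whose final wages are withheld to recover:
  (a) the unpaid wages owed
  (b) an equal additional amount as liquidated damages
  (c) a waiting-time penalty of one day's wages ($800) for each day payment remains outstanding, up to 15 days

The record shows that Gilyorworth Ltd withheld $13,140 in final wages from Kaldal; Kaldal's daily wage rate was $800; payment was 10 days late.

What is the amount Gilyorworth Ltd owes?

Liquidated damages (equal amount): $13,140
Penalty days: min(10, 15) = 10
Waiting-time penalty: 10 × $800 = $8,000
Total award: $13,140 + $13,140 + $8,000 = $34,280

$34,280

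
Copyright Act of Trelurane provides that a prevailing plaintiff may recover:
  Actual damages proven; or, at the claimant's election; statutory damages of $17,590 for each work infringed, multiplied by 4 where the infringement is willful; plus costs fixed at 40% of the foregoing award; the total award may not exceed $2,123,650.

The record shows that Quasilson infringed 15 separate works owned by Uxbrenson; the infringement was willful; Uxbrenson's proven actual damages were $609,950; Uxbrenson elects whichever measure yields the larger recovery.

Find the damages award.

$1,477,560

Statutory damages: 15 × $17,590 = $263,850
Multiplied by 4: 4 × $263,850 = $1,055,400
Greater of actual damages ($609,950) or enhanced statutory damages ($1,055,400): $1,055,400
Costs: 40% of $1,055,400 = $422,160
Award plus costs: $1,055,400 + $422,160 = $1,477,560
Cap at $2,123,650: $1,477,560 is within the cap, no reduction.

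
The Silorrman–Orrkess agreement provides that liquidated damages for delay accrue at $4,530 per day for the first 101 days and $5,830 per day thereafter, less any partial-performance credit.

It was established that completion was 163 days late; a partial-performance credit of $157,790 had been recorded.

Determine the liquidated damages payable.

$661,200

First 101 days: 101 × $4,530 = $457,530
Remaining days: (163 − 101) × $5,830 = $361,460
Accrued per-day damages: $457,530 + $361,460 = $818,990
Less partial-performance credit: $818,990 − $157,790 = $661,200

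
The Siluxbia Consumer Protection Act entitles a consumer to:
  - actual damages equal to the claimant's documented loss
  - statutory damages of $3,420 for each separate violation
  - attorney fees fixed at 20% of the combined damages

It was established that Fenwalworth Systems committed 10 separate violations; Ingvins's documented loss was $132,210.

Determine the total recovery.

Statutory damages: 10 × $3,420 = $34,200
Combined damages: $132,210 + $34,200 = $166,410
Attorney fees: 20% of $166,410 = $33,282
Total recovery: $166,410 + $33,282 = $199,692

$199,692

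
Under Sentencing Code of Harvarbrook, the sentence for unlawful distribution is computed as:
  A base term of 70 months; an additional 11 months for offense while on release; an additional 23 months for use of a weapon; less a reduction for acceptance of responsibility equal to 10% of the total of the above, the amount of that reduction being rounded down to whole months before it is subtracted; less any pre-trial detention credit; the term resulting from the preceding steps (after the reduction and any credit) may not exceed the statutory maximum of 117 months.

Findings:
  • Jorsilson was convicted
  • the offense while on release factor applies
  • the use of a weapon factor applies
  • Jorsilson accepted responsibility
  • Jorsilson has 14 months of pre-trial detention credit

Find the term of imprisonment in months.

Offense while on release enhancement: +11 months
Use of a weapon enhancement: +23 months
Adjusted term: 70 months + 11 months + 23 months = 104 months
Acceptance of responsibility reduction: 10% of 104 months = 10 months (rounded down)
After reduction: 104 − 10 = 94 months
Less pre-trial detention credit: 94 months − 14 months = 80 months
Cap at 117 months: 80 months is within the cap, no reduction.

80 months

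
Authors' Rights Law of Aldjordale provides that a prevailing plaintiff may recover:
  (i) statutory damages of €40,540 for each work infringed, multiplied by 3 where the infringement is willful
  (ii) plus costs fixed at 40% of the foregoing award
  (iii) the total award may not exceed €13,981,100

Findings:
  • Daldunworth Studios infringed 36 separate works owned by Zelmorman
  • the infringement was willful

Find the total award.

€6,129,648

Statutory damages: 36 × €40,540 = €1,459,440
Trebled: 3 × €1,459,440 = €4,378,320
Costs: 40% of €4,378,320 = €1,751,328
Award plus costs: €4,378,320 + €1,751,328 = €6,129,648
Cap at €13,981,100: €6,129,648 is within the cap, no reduction.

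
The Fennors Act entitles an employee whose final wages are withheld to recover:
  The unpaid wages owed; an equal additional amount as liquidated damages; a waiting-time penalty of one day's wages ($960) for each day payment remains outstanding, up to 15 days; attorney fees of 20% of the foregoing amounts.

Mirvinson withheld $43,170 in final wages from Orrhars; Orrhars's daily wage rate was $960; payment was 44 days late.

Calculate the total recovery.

$120,888

Liquidated damages (equal amount): $43,170
Penalty days: min(44, 15) = 15
Waiting-time penalty: 15 × $960 = $14,400
Subtotal: $43,170 + $43,170 + $14,400 = $100,740
Attorney fees: 20% of $100,740 = $20,148
Total award: $100,740 + $20,148 = $120,888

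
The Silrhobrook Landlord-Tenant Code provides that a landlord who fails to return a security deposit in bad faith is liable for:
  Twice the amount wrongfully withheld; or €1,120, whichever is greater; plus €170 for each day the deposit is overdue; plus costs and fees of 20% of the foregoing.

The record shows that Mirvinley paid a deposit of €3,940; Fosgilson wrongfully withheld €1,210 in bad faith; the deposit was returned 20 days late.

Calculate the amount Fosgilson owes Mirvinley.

Doubled: 2 × €1,210 = €2,420
Minimum €1,120: €2,420 meets the minimum, no increase.
Late-return penalty: 20 × €170 = €3,400
Damages plus late penalty: €2,420 + €3,400 = €5,820
Costs and fees: 20% of €5,820 = €1,164
Total recovery: €5,820 + €1,164 = €6,984

Recovery: €6,984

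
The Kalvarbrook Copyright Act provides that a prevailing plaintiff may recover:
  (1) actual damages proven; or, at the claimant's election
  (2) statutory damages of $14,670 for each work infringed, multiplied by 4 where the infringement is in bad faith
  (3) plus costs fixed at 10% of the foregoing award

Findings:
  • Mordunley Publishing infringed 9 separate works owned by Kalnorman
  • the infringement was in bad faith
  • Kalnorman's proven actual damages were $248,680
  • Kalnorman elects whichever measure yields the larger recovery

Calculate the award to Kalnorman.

$580,932

Statutory damages: 9 × $14,670 = $132,030
Multiplied by 4: 4 × $132,030 = $528,120
Greater of actual damages ($248,680) or enhanced statutory damages ($528,120): $528,120
Costs: 10% of $528,120 = $52,812
Award plus costs: $528,120 + $52,812 = $580,932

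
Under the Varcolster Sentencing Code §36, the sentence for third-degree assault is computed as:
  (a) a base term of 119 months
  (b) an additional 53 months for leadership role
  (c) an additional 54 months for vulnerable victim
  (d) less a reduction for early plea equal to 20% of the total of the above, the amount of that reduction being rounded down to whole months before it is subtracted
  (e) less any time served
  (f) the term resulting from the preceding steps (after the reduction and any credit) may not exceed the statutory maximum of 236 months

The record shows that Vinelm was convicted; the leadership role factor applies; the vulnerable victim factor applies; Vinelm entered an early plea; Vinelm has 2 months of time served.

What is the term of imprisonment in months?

179 months

Leadership role enhancement: +53 months
Vulnerable victim enhancement: +54 months
Adjusted term: 119 months + 53 months + 54 months = 226 months
Early plea reduction: 20% of 226 months = 45 months (rounded down)
After reduction: 226 − 45 = 181 months
Less time served: 181 months − 2 months = 179 months
Cap at 236 months: 179 months is within the cap, no reduction.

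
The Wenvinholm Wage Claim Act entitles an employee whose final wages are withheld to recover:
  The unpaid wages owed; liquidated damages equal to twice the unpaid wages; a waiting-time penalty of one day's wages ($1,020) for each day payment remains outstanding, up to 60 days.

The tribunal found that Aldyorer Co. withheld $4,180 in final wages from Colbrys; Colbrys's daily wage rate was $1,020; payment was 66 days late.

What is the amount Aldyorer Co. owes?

Doubled: 2 × $4,180 = $8,360
Penalty days: min(66, 60) = 60
Waiting-time penalty: 60 × $1,020 = $61,200
Total award: $4,180 + $8,360 + $61,200 = $73,740

$73,740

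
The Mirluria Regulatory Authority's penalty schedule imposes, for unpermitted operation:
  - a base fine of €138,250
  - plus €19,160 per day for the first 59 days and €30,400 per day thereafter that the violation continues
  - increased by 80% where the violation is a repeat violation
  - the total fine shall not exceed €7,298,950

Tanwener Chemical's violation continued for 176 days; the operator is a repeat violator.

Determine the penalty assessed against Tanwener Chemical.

€7,298,950

First 59 days: 59 × €19,160 = €1,130,440
Remaining days: (176 − 59) × €30,400 = €3,556,800
Per-day component: €1,130,440 + €3,556,800 = €4,687,240
Base plus per-day: €138,250 + €4,687,240 = €4,825,490
Enhancement: 80% of €4,825,490 = €3,860,392
Enhanced fine: €4,825,490 + €3,860,392 = €8,685,882
Cap at €7,298,950: €8,685,882 exceeds the cap → €7,298,950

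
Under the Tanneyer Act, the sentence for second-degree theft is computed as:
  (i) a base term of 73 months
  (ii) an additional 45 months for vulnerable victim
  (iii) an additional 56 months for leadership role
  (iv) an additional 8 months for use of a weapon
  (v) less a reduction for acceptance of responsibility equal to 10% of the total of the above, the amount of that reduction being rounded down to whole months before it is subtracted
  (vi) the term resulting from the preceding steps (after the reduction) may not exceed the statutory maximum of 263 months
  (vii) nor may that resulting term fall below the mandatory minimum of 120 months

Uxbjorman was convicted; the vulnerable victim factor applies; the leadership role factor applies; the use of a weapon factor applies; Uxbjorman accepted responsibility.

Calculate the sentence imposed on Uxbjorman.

164 months

Vulnerable victim enhancement: +45 months
Leadership role enhancement: +56 months
Use of a weapon enhancement: +8 months
Adjusted term: 73 months + 45 months + 56 months + 8 months = 182 months
Acceptance of responsibility reduction: 10% of 182 months = 18 months (rounded down)
After reduction: 182 − 18 = 164 months
Cap at 263 months: 164 months is within the cap, no reduction.
Minimum 120 months: 164 months meets the minimum, no increase.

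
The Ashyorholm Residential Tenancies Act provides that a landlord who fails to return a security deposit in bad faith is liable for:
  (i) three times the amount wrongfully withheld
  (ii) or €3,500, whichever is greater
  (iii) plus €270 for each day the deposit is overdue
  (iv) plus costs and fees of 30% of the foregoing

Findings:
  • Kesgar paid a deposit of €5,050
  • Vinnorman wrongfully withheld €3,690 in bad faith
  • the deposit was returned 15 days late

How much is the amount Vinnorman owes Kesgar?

Trebled: 3 × €3,690 = €11,070
Minimum €3,500: €11,070 meets the minimum, no increase.
Late-return penalty: 15 × €270 = €4,050
Damages plus late penalty: €11,070 + €4,050 = €15,120
Costs and fees: 30% of €15,120 = €4,536
Total recovery: €15,120 + €4,536 = €19,656

€19,656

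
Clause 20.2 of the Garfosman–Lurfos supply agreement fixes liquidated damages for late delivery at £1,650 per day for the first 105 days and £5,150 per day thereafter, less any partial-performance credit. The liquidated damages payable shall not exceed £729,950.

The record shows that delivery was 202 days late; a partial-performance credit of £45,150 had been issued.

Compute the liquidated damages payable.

£627,650

First 105 days: 105 × £1,650 = £173,250
Remaining days: (202 − 105) × £5,150 = £499,550
Accrued per-day damages: £173,250 + £499,550 = £672,800
Less partial-performance credit: £672,800 − £45,150 = £627,650
Cap at £729,950: £627,650 is within the cap, no reduction.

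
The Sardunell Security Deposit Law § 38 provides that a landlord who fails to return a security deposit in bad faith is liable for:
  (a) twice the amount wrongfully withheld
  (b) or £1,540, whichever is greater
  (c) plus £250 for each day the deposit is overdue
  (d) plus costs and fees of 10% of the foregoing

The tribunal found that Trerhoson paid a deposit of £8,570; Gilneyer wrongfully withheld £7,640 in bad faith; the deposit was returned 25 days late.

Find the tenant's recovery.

Doubled: 2 × £7,640 = £15,280
Minimum £1,540: £15,280 meets the minimum, no increase.
Late-return penalty: 25 × £250 = £6,250
Damages plus late penalty: £15,280 + £6,250 = £21,530
Costs and fees: 10% of £21,530 = £2,153
Total recovery: £21,530 + £2,153 = £23,683

£23,683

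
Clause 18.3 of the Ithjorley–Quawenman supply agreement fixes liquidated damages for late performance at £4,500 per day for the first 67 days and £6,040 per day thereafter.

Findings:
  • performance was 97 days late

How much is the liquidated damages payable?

£482,700

First 67 days: 67 × £4,500 = £301,500
Remaining days: (97 − 67) × £6,040 = £181,200
Accrued per-day damages: £301,500 + £181,200 = £482,700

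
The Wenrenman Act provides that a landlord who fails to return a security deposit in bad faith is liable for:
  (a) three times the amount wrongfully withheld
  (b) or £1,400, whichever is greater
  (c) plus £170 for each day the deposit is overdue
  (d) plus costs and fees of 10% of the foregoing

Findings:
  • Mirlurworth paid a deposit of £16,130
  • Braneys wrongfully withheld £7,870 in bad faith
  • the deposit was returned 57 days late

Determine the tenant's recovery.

£36,630

Trebled: 3 × £7,870 = £23,610
Minimum £1,400: £23,610 meets the minimum, no increase.
Late-return penalty: 57 × £170 = £9,690
Damages plus late penalty: £23,610 + £9,690 = £33,300
Costs and fees: 10% of £33,300 = £3,330
Total recovery: £33,300 + £3,330 = £36,630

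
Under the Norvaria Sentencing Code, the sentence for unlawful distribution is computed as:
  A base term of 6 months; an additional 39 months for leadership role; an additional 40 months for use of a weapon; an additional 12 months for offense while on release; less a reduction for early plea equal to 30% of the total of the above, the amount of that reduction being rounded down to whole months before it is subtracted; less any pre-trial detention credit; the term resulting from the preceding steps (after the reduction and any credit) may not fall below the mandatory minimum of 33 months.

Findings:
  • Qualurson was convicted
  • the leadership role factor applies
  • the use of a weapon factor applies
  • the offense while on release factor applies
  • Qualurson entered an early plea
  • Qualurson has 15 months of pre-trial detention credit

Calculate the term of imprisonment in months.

53 months

Leadership role enhancement: +39 months
Use of a weapon enhancement: +40 months
Offense while on release enhancement: +12 months
Adjusted term: 6 months + 39 months + 40 months + 12 months = 97 months
Early plea reduction: 30% of 97 months = 29 months (rounded down)
After reduction: 97 − 29 = 68 months
Less pre-trial detention credit: 68 months − 15 months = 53 months
Minimum 33 months: 53 months meets the minimum, no increase.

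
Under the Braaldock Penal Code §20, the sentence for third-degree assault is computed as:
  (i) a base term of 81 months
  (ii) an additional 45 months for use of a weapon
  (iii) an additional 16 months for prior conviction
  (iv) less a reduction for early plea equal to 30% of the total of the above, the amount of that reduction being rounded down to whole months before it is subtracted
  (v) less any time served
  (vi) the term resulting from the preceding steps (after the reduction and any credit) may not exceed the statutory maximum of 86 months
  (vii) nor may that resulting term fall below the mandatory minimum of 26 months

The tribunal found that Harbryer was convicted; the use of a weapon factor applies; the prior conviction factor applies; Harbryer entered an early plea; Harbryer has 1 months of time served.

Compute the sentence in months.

Use of a weapon enhancement: +45 months
Prior conviction enhancement: +16 months
Adjusted term: 81 months + 45 months + 16 months = 142 months
Early plea reduction: 30% of 142 months = 42 months (rounded down)
After reduction: 142 − 42 = 100 months
Less time served: 100 months − 1 months = 99 months
Cap at 86 months: 99 months exceeds the cap → 86 months
Minimum 26 months: 86 months meets the minimum, no increase.

86 months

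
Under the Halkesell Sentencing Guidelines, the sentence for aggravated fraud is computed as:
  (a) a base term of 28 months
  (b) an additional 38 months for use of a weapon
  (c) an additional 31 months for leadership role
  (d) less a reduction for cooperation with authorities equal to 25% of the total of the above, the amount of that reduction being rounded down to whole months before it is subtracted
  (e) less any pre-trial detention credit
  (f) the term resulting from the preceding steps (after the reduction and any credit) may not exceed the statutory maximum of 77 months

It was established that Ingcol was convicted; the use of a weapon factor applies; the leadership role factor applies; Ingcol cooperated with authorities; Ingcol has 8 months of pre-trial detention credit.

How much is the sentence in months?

65 months

Use of a weapon enhancement: +38 months
Leadership role enhancement: +31 months
Adjusted term: 28 months + 38 months + 31 months = 97 months
Cooperation with authorities reduction: 25% of 97 months = 24 months (rounded down)
After reduction: 97 − 24 = 73 months
Less pre-trial detention credit: 73 months − 8 months = 65 months
Cap at 77 months: 65 months is within the cap, no reduction.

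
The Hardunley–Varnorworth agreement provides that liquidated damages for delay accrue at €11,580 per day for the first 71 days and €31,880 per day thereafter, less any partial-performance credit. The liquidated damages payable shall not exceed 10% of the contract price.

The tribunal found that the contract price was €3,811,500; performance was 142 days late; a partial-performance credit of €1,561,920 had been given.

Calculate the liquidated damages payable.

€381,150

First 71 days: 71 × €11,580 = €822,180
Remaining days: (142 − 71) × €31,880 = €2,263,480
Accrued per-day damages: €822,180 + €2,263,480 = €3,085,660
Less partial-performance credit: €3,085,660 − €1,561,920 = €1,523,740
Cap: 10% of €3,811,500 = €381,150
Cap at €381,150: €1,523,740 exceeds the cap → €381,150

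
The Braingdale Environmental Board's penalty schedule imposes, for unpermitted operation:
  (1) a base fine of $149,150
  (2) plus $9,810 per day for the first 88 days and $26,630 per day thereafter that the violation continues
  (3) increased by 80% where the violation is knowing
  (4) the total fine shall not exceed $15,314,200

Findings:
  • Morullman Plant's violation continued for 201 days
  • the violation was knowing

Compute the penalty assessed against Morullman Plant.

$7,238,916

First 88 days: 88 × $9,810 = $863,280
Remaining days: (201 − 88) × $26,630 = $3,009,190
Per-day component: $863,280 + $3,009,190 = $3,872,470
Base plus per-day: $149,150 + $3,872,470 = $4,021,620
Enhancement: 80% of $4,021,620 = $3,217,296
Enhanced fine: $4,021,620 + $3,217,296 = $7,238,916
Cap at $15,314,200: $7,238,916 is within the cap, no reduction.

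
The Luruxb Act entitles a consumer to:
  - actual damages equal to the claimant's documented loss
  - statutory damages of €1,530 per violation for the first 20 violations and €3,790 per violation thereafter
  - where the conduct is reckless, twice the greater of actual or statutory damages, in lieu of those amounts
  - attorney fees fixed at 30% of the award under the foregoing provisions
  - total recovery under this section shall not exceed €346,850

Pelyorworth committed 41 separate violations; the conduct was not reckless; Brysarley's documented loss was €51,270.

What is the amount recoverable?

First 20 violations: 20 × €1,530 = €30,600
Remaining violations: (41 − 20) × €3,790 = €79,590
Statutory damages: €30,600 + €79,590 = €110,190
Conduct not reckless: the in-lieu enhancement does not apply.
Actual plus statutory damages: €51,270 + €110,190 = €161,460
Attorney fees: 30% of €161,460 = €48,438
Total before cap: €161,460 + €48,438 = €209,898
Cap at €346,850: €209,898 is within the cap, no reduction.

€209,898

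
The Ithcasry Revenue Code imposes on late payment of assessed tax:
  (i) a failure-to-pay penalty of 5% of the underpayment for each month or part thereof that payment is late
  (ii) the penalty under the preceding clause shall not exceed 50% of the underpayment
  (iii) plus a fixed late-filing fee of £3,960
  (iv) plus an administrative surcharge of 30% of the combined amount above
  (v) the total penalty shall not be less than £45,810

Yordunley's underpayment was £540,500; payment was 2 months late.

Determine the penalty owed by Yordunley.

Accrued rate: 5% × 2 = 10%, capped at 50% → 10%
Failure-to-pay penalty: 10% of £540,500 = £54,050
Penalty before surcharge: £54,050 + £3,960 = £58,010
Administrative surcharge: 30% of £58,010 = £17,403
Total penalty: £58,010 + £17,403 = £75,413
Minimum £45,810: £75,413 meets the minimum, no increase.

£75,413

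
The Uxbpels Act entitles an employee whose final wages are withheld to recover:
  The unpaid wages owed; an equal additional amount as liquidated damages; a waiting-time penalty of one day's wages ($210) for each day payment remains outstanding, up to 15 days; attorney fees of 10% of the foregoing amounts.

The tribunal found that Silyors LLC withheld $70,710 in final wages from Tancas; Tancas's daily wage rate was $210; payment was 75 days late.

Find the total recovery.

Liquidated damages (equal amount): $70,710
Penalty days: min(75, 15) = 15
Waiting-time penalty: 15 × $210 = $3,150
Subtotal: $70,710 + $70,710 + $3,150 = $144,570
Attorney fees: 10% of $144,570 = $14,457
Total award: $144,570 + $14,457 = $159,027

$159,027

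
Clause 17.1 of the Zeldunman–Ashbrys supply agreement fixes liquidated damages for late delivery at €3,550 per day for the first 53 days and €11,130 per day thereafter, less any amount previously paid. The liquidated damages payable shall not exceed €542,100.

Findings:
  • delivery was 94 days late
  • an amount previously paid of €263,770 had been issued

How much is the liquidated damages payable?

€380,710

First 53 days: 53 × €3,550 = €188,150
Remaining days: (94 − 53) × €11,130 = €456,330
Accrued per-day damages: €188,150 + €456,330 = €644,480
Less amount previously paid: €644,480 − €263,770 = €380,710
Cap at €542,100: €380,710 is within the cap, no reduction.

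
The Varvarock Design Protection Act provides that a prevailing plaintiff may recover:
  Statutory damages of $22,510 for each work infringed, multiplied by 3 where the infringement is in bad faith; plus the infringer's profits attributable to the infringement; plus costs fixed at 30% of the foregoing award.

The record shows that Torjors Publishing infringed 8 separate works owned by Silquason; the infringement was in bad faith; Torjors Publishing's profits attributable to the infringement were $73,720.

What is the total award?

Statutory damages: 8 × $22,510 = $180,080
Trebled: 3 × $180,080 = $540,240
Combined award: $540,240 + $73,720 = $613,960
Costs: 30% of $613,960 = $184,188
Award plus costs: $613,960 + $184,188 = $798,148

$798,148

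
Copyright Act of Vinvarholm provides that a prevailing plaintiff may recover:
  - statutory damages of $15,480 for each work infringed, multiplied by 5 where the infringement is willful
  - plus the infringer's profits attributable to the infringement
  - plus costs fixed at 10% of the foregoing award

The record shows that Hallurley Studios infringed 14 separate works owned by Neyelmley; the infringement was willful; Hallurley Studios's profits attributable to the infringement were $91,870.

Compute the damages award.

Statutory damages: 14 × $15,480 = $216,720
Multiplied by 5: 5 × $216,720 = $1,083,600
Combined award: $1,083,600 + $91,870 = $1,175,470
Costs: 10% of $1,175,470 = $117,547
Award plus costs: $1,175,470 + $117,547 = $1,293,017

$1,293,017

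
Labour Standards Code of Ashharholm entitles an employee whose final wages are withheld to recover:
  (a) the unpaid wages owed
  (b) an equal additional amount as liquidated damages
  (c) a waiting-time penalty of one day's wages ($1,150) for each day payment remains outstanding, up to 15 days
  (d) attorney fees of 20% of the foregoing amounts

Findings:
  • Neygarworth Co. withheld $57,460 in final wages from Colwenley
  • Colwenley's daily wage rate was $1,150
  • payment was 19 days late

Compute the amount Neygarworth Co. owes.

$158,604

Liquidated damages (equal amount): $57,460
Penalty days: min(19, 15) = 15
Waiting-time penalty: 15 × $1,150 = $17,250
Subtotal: $57,460 + $57,460 + $17,250 = $132,170
Attorney fees: 20% of $132,170 = $26,434
Total award: $132,170 + $26,434 = $158,604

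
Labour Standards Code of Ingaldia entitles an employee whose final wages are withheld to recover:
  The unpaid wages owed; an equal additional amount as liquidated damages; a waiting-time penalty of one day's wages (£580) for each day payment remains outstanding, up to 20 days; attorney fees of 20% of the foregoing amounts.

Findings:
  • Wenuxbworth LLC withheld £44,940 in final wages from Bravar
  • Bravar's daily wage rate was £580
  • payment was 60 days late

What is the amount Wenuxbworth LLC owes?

Total award: £121,776

Liquidated damages (equal amount): £44,940
Penalty days: min(60, 20) = 20
Waiting-time penalty: 20 × £580 = £11,600
Subtotal: £44,940 + £44,940 + £11,600 = £101,480
Attorney fees: 20% of £101,480 = £20,296
Total award: £101,480 + £20,296 = £121,776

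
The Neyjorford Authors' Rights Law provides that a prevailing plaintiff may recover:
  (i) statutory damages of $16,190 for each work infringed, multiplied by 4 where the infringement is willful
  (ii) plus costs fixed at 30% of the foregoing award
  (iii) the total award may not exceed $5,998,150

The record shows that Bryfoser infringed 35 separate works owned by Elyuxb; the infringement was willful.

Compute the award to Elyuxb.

$2,946,580

Statutory damages: 35 × $16,190 = $566,650
Multiplied by 4: 4 × $566,650 = $2,266,600
Costs: 30% of $2,266,600 = $679,980
Award plus costs: $2,266,600 + $679,980 = $2,946,580
Cap at $5,998,150: $2,946,580 is within the cap, no reduction.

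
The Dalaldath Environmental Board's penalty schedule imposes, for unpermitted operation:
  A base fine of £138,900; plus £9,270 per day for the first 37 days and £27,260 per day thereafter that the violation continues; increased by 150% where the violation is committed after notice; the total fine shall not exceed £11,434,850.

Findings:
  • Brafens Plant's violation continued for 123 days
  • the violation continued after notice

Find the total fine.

£7,065,625

First 37 days: 37 × £9,270 = £342,990
Remaining days: (123 − 37) × £27,260 = £2,344,360
Per-day component: £342,990 + £2,344,360 = £2,687,350
Base plus per-day: £138,900 + £2,687,350 = £2,826,250
Enhancement: 150% of £2,826,250 = £4,239,375
Enhanced fine: £2,826,250 + £4,239,375 = £7,065,625
Cap at £11,434,850: £7,065,625 is within the cap, no reduction.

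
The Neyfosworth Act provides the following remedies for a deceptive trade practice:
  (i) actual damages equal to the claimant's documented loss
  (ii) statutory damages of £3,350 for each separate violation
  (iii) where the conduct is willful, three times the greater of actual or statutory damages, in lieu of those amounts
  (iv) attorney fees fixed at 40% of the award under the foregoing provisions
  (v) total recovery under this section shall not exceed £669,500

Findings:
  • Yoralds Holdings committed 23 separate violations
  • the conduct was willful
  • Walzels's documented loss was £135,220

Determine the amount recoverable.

£567,924

Statutory damages: 23 × £3,350 = £77,050
Greater of actual damages (£135,220) or statutory damages (£77,050): £135,220
Trebled: 3 × £135,220 = £405,660
Attorney fees: 40% of £405,660 = £162,264
Total before cap: £405,660 + £162,264 = £567,924
Cap at £669,500: £567,924 is within the cap, no reduction.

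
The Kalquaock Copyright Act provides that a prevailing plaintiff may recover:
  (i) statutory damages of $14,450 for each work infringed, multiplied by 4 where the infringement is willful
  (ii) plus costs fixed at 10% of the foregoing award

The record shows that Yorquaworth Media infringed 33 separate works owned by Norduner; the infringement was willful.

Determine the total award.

Statutory damages: 33 × $14,450 = $476,850
Multiplied by 4: 4 × $476,850 = $1,907,400
Costs: 10% of $1,907,400 = $190,740
Award plus costs: $1,907,400 + $190,740 = $2,098,140

Award: $2,098,140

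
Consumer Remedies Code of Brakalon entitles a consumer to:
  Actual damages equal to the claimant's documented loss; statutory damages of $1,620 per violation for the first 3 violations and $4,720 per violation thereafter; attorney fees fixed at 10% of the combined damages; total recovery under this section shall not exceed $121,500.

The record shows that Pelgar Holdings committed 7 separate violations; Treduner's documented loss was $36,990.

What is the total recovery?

First 3 violations: 3 × $1,620 = $4,860
Remaining violations: (7 − 3) × $4,720 = $18,880
Statutory damages: $4,860 + $18,880 = $23,740
Combined damages: $36,990 + $23,740 = $60,730
Attorney fees: 10% of $60,730 = $6,073
Total before cap: $60,730 + $6,073 = $66,803
Cap at $121,500: $66,803 is within the cap, no reduction.

$66,803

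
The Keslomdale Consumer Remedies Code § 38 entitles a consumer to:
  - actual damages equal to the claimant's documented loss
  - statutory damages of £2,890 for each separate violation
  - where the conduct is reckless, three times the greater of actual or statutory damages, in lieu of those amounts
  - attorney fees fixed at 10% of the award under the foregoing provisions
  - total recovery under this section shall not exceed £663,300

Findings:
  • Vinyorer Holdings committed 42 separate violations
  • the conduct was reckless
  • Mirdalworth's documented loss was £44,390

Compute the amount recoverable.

£400,554

Statutory damages: 42 × £2,890 = £121,380
Greater of actual damages (£44,390) or statutory damages (£121,380): £121,380
Trebled: 3 × £121,380 = £364,140
Attorney fees: 10% of £364,140 = £36,414
Total before cap: £364,140 + £36,414 = £400,554
Cap at £663,300: £400,554 is within the cap, no reduction.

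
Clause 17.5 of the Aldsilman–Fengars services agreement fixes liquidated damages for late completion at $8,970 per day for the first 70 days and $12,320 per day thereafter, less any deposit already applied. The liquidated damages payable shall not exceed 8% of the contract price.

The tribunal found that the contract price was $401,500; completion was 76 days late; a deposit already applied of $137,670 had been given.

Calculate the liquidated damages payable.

First 70 days: 70 × $8,970 = $627,900
Remaining days: (76 − 70) × $12,320 = $73,920
Accrued per-day damages: $627,900 + $73,920 = $701,820
Less deposit already applied: $701,820 − $137,670 = $564,150
Cap: 8% of $401,500 = $32,120
Cap at $32,120: $564,150 exceeds the cap → $32,120

$32,120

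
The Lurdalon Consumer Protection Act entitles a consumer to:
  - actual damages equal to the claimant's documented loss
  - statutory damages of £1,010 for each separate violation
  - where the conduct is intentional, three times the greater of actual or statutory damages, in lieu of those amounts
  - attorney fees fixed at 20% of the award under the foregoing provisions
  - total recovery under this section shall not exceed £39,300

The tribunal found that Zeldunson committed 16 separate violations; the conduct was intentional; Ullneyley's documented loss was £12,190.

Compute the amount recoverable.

£39,300

Statutory damages: 16 × £1,010 = £16,160
Greater of actual damages (£12,190) or statutory damages (£16,160): £16,160
Trebled: 3 × £16,160 = £48,480
Attorney fees: 20% of £48,480 = £9,696
Total before cap: £48,480 + £9,696 = £58,176
Cap at £39,300: £58,176 exceeds the cap → £39,300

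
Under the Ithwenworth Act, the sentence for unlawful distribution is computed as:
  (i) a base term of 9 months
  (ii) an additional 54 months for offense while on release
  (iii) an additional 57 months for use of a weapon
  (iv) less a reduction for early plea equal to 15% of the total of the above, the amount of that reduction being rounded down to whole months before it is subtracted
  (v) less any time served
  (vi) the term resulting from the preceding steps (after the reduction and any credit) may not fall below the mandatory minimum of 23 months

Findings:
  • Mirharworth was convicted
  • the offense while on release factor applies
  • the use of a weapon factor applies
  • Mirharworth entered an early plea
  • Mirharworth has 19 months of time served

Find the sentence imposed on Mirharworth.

Sentence: 83 months

Offense while on release enhancement: +54 months
Use of a weapon enhancement: +57 months
Adjusted term: 9 months + 54 months + 57 months = 120 months
Early plea reduction: 15% of 120 months = 18 months (rounded down)
After reduction: 120 − 18 = 102 months
Less time served: 102 months − 19 months = 83 months
Minimum 23 months: 83 months meets the minimum, no increase.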